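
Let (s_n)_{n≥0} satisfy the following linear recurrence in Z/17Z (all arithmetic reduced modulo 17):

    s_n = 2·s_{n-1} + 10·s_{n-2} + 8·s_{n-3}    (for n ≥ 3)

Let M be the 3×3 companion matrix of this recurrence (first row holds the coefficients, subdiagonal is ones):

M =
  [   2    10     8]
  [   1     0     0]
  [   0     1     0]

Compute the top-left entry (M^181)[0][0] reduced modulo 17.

14

(M^181)[0][0] is the top entry after applying M 181 times to the unit state (1, 0, 0). Equivalently it is h_{183} for the auxiliary sequence (h_n) obeying the same recurrence with h_2 = 1 and h_i = 0 for 0 ≤ i < 2:
h_3 = 2·1 + 10·0 + 8·0 = 2
h_4 = 2·2 + 10·1 + 8·0 = 14
h_5 = 2·14 + 10·2 + 8·1 = 5
h_6 = 2·5 + 10·14 + 8·2 = 13
h_7 = 2·13 + 10·5 + 8·14 = 1
h_8 = 2·1 + 10·13 + 8·5 = 2
Continuing the recurrence:
  h_9 = 16;  h_10 = 9;  h_11 = 7;  h_12 = 11;  h_13 = 11;  h_14 = 1
  h_15 = 13;  h_16 = 5;  h_17 = 12;  h_18 = 8;  h_19 = 6;  h_20 = 1
  h_21 = 7;  h_22 = 4;  h_23 = 1;  h_24 = 13;  h_25 = 0;  h_26 = 2
  h_27 = 6;  h_28 = 15;  h_29 = 4;  h_30 = 2;  h_31 = 11;  h_32 = 6
  h_33 = 2;  h_34 = 16;  h_35 = 15;  h_36 = 2;  h_37 = 10;  h_38 = 7
  h_39 = 11;  h_40 = 2;  h_41 = 0;  h_42 = 6;  h_43 = 11;  h_44 = 14
  h_45 = 16;  h_46 = 5;  h_47 = 10;  h_48 = 11;  h_49 = 9;  h_50 = 4
  h_51 = 16;  h_52 = 8;  h_53 = 4;  h_54 = 12;  h_55 = 9;  h_56 = 0
  h_57 = 16;  h_58 = 2;  h_59 = 11;  h_60 = 0;  h_61 = 7;  h_62 = 0
  h_63 = 2;  h_64 = 9;  h_65 = 4;  h_66 = 12;  h_67 = 0;  h_68 = 16
  h_69 = 9;  h_70 = 8;  h_71 = 13;  h_72 = 8;  h_73 = 6;  h_74 = 9
  h_75 = 6;  h_76 = 14;  h_77 = 7;  h_78 = 15;  h_79 = 8;  h_80 = 1
  h_81 = 15;  h_82 = 2;  h_83 = 9;  h_84 = 5;  h_85 = 14;  h_86 = 14
  h_87 = 4;  h_88 = 5;  h_89 = 9;  h_90 = 15;  h_91 = 7;  h_92 = 15
  h_93 = 16;  h_94 = 0;  h_95 = 8;  h_96 = 8;  h_97 = 11;  h_98 = 13
  h_99 = 13;  h_100 = 6;  h_101 = 8;  h_102 = 10;  h_103 = 12;  h_104 = 1
  h_105 = 15;  h_106 = 0;  h_107 = 5;  h_108 = 11;  h_109 = 4;  h_110 = 5
  h_111 = 2;  h_112 = 1;  h_113 = 11;  h_114 = 14;  h_115 = 10;  h_116 = 10
  h_117 = 11;  h_118 = 15;  h_119 = 16;  h_120 = 15;  h_121 = 4;  h_122 = 14
  h_123 = 1;  h_124 = 4;  h_125 = 11;  h_126 = 2;  h_127 = 10;  h_128 = 9
  h_129 = 15;  h_130 = 13;  h_131 = 10;  h_132 = 15;  h_133 = 13;  h_134 = 1
  h_135 = 14;  h_136 = 6;  h_137 = 7;  h_138 = 16;  h_139 = 14;  h_140 = 6
  h_141 = 8;  h_142 = 1;  h_143 = 11;  h_144 = 11;  h_145 = 4;  h_146 = 2
  h_147 = 13;  h_148 = 10;  h_149 = 13;  h_150 = 9;  h_151 = 7;  h_152 = 4
  h_153 = 14;  h_154 = 5;  h_155 = 12;  h_156 = 16;  h_157 = 5;  h_158 = 11
  h_159 = 13;  h_160 = 6;  h_161 = 9;  h_162 = 12;  h_163 = 9;  h_164 = 6
  h_165 = 11;  h_166 = 1;  h_167 = 7;  h_168 = 10;  h_169 = 13;  h_170 = 12
  h_171 = 13;  h_172 = 12;  h_173 = 12;  h_174 = 10;  h_175 = 15;  h_176 = 5
  h_177 = 2;  h_178 = 4;  h_179 = 0;  h_180 = 5;  h_181 = 8
h_182 = 2·8 + 10·5 + 8·0 = 15
h_183 = 2·15 + 10·8 + 8·5 = 14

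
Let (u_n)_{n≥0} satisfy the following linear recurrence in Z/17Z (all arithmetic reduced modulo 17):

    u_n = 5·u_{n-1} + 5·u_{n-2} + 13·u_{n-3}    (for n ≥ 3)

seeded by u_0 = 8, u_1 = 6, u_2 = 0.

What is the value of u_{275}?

12

u_3 = 5·0 + 5·6 + 13·8 = 15
u_4 = 5·15 + 5·0 + 13·6 = 0
u_5 = 5·0 + 5·15 + 13·0 = 7
u_6 = 5·7 + 5·0 + 13·15 = 9
u_7 = 5·9 + 5·7 + 13·0 = 12
u_8 = 5·12 + 5·9 + 13·7 = 9
Continuing the recurrence:
  u_9 = 1;  u_10 = 2;  u_11 = 13;  u_12 = 3;  u_13 = 4;  u_14 = 0
  u_15 = 8;  u_16 = 7;  u_17 = 7;  u_18 = 4;  u_19 = 10;  u_20 = 8
  u_21 = 6;  u_22 = 13;  u_23 = 12;  u_24 = 16;  u_25 = 3;  u_26 = 13
  u_27 = 16;  u_28 = 14;  u_29 = 13;  u_30 = 3;  u_31 = 7;  u_32 = 15
  u_33 = 13;  u_34 = 10;  u_35 = 4;  u_36 = 1;  u_37 = 2;  u_38 = 16
  u_39 = 1;  u_40 = 9;  u_41 = 3;  u_42 = 5;  u_43 = 4;  u_44 = 16
  u_45 = 12;  u_46 = 5;  u_47 = 4;  u_48 = 14;  u_49 = 2;  u_50 = 13
  u_51 = 2;  u_52 = 16;  u_53 = 4;  u_54 = 7;  u_55 = 8;  u_56 = 8
  u_57 = 1;  u_58 = 13;  u_59 = 4;  u_60 = 13;  u_61 = 16;  u_62 = 10
  u_63 = 10;  u_64 = 2;  u_65 = 3;  u_66 = 2;  u_67 = 0;  u_68 = 15
  u_69 = 16;  u_70 = 2;  u_71 = 13;  u_72 = 11;  u_73 = 10;  u_74 = 2
  u_75 = 16;  u_76 = 16;  u_77 = 16;  u_78 = 11;  u_79 = 3;  u_80 = 6
  u_81 = 1;  u_82 = 6;  u_83 = 11;  u_84 = 13;  u_85 = 11;  u_86 = 8
  u_87 = 9;  u_88 = 7;  u_89 = 14;  u_90 = 1;  u_91 = 13;  u_92 = 14
  u_93 = 12;  u_94 = 10;  u_95 = 3;  u_96 = 0;  u_97 = 9;  u_98 = 16
  u_99 = 6;  u_100 = 6;  u_101 = 13;  u_102 = 3;  u_103 = 5;  u_104 = 5
  u_105 = 4;  u_106 = 8;  u_107 = 6;  u_108 = 3;  u_109 = 13;  u_110 = 5
  u_111 = 10;  u_112 = 6;  u_113 = 9;  u_114 = 1;  u_115 = 9;  u_116 = 14
  u_117 = 9;  u_118 = 11;  u_119 = 10;  u_120 = 1;  u_121 = 11;  u_122 = 3
  u_123 = 15;  u_124 = 12;  u_125 = 4;  u_126 = 3;  u_127 = 4;  u_128 = 2
  u_129 = 1;  u_130 = 16;  u_131 = 9;  u_132 = 2;  u_133 = 8;  u_134 = 14
  u_135 = 0;  u_136 = 4;  u_137 = 15;  u_138 = 10;  u_139 = 7;  u_140 = 8
  u_141 = 1;  u_142 = 0;  u_143 = 7;  u_144 = 14;  u_145 = 3;  u_146 = 6
  u_147 = 6;  u_148 = 14;  u_149 = 8;  u_150 = 1;  u_151 = 6;  u_152 = 3
  u_153 = 7;  u_154 = 9;  u_155 = 0;  u_156 = 0;  u_157 = 15;  u_158 = 7
  u_159 = 8;  u_160 = 15;  u_161 = 2;  u_162 = 2;  u_163 = 11;  u_164 = 6
  u_165 = 9;  u_166 = 14;  u_167 = 6;  u_168 = 13;  u_169 = 5;  u_170 = 15
  u_171 = 14;  u_172 = 6;  u_173 = 6;  u_174 = 4;  u_175 = 9;  u_176 = 7
  u_177 = 13;  u_178 = 13;  u_179 = 0;  u_180 = 13;  u_181 = 13;  u_182 = 11
  u_183 = 0;  u_184 = 3;  u_185 = 5;  u_186 = 6;  u_187 = 9;  u_188 = 4
  u_189 = 7;  u_190 = 2;  u_191 = 12;  u_192 = 8;  u_193 = 7;  u_194 = 10
  u_195 = 2;  u_196 = 15;  u_197 = 11;  u_198 = 3;  u_199 = 10;  u_200 = 4
  u_201 = 7;  u_202 = 15;  u_203 = 9;  u_204 = 7;  u_205 = 3;  u_206 = 14
  u_207 = 6;  u_208 = 3;  u_209 = 6;  u_210 = 4;  u_211 = 4;  u_212 = 16
  u_213 = 16;  u_214 = 8;  u_215 = 5;  u_216 = 1;  u_217 = 15;  u_218 = 9
  u_219 = 14;  u_220 = 4;  u_221 = 3;  u_222 = 13;  u_223 = 13;  u_224 = 16
  u_225 = 8;  u_226 = 0;  u_227 = 10;  u_228 = 1;  u_229 = 4;  u_230 = 2
  u_231 = 9;  u_232 = 5;  u_233 = 11;  u_234 = 10;  u_235 = 0;  u_236 = 6
  u_237 = 7;  u_238 = 14;  u_239 = 13;  u_240 = 5;  u_241 = 0;  u_242 = 7
  u_243 = 15;  u_244 = 8;  u_245 = 2;  u_246 = 7;  u_247 = 13;  u_248 = 7
  u_249 = 4;  u_250 = 3;  u_251 = 7;  u_252 = 0;  u_253 = 6;  u_254 = 2
  u_255 = 6;  u_256 = 16;  u_257 = 0;  u_258 = 5;  u_259 = 12;  u_260 = 0
  u_261 = 6;  u_262 = 16;  u_263 = 8;  u_264 = 11;  u_265 = 14;  u_266 = 8
  u_267 = 15;  u_268 = 8;  u_269 = 15;  u_270 = 4;  u_271 = 12;  u_272 = 3
  u_273 = 8
u_274 = 5·8 + 5·3 + 13·12 = 7
u_275 = 5·7 + 5·8 + 13·3 = 12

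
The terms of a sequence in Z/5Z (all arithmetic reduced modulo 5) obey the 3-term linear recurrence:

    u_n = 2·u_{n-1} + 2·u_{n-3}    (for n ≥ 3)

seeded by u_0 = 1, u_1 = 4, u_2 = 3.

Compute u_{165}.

3

u_3 = 2·3 + 0·4 + 2·1 = 3
u_4 = 2·3 + 0·3 + 2·4 = 4
u_5 = 2·4 + 0·3 + 2·3 = 4
u_6 = 2·4 + 0·4 + 2·3 = 4
u_7 = 2·4 + 0·4 + 2·4 = 1
u_8 = 2·1 + 0·4 + 2·4 = 0
u_9 = 2·0 + 0·1 + 2·4 = 3
u_10 = 2·3 + 0·0 + 2·1 = 3
u_11 = 2·3 + 0·3 + 2·0 = 1
u_12 = 2·1 + 0·3 + 2·3 = 3
u_13 = 2·3 + 0·1 + 2·3 = 2
u_14 = 2·2 + 0·3 + 2·1 = 1
u_15 = 2·1 + 0·2 + 2·3 = 3
u_16 = 2·3 + 0·1 + 2·2 = 0
u_17 = 2·0 + 0·3 + 2·1 = 2
u_18 = 2·2 + 0·0 + 2·3 = 0
u_19 = 2·0 + 0·2 + 2·0 = 0
u_20 = 2·0 + 0·0 + 2·2 = 4
u_21 = 2·4 + 0·0 + 2·0 = 3
u_22 = 2·3 + 0·4 + 2·0 = 1
u_23 = 2·1 + 0·3 + 2·4 = 0
u_24 = 2·0 + 0·1 + 2·3 = 1
u_25 = 2·1 + 0·0 + 2·1 = 4
u_26 = 2·4 + 0·1 + 2·0 = 3
(u_24, u_25, u_26) = (1, 4, 3) = (u_0, u_1, u_2), so the sequence has period 24.
165 ≡ 21 (mod 24), hence u_165 = u_21 = 3.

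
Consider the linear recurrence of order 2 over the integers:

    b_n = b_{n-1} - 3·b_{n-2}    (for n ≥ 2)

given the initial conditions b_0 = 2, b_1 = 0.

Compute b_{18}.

b_2 = 1·0 + -3·2 = -6
b_3 = 1·-6 + -3·0 = -6
b_4 = 1·-6 + -3·-6 = 12
b_5 = 1·12 + -3·-6 = 30
b_6 = 1·30 + -3·12 = -6
b_7 = 1·-6 + -3·30 = -96
b_8 = 1·-96 + -3·-6 = -78
b_9 = 1·-78 + -3·-96 = 210
b_10 = 1·210 + -3·-78 = 444
b_11 = 1·444 + -3·210 = -186
b_12 = 1·-186 + -3·444 = -1518
b_13 = 1·-1518 + -3·-186 = -960
b_14 = 1·-960 + -3·-1518 = 3594
b_15 = 1·3594 + -3·-960 = 6474
b_16 = 1·6474 + -3·3594 = -4308
b_17 = 1·-4308 + -3·6474 = -23730
b_18 = 1·-23730 + -3·-4308 = -10806

-10806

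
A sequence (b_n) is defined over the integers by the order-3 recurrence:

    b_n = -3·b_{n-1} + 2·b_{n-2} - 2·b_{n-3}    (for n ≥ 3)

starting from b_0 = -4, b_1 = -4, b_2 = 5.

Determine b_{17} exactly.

b_3 = -3·5 + 2·-4 + -2·-4 = -15
b_4 = -3·-15 + 2·5 + -2·-4 = 63
b_5 = -3·63 + 2·-15 + -2·5 = -229
b_6 = -3·-229 + 2·63 + -2·-15 = 843
b_7 = -3·843 + 2·-229 + -2·63 = -3113
b_8 = -3·-3113 + 2·843 + -2·-229 = 11483
b_9 = -3·11483 + 2·-3113 + -2·843 = -42361
b_10 = -3·-42361 + 2·11483 + -2·-3113 = 156275
b_11 = -3·156275 + 2·-42361 + -2·11483 = -576513
b_12 = -3·-576513 + 2·156275 + -2·-42361 = 2126811
b_13 = -3·2126811 + 2·-576513 + -2·156275 = -7846009
b_14 = -3·-7846009 + 2·2126811 + -2·-576513 = 28944675
b_15 = -3·28944675 + 2·-7846009 + -2·2126811 = -106779665
b_16 = -3·-106779665 + 2·28944675 + -2·-7846009 = 393920363
b_17 = -3·393920363 + 2·-106779665 + -2·28944675 = -1453209769

-1453209769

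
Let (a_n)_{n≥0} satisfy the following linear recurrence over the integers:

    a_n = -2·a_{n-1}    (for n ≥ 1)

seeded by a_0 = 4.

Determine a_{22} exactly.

a_1 = -2·4 = -8
a_2 = -2·-8 = 16
a_3 = -2·16 = -32
a_4 = -2·-32 = 64
a_5 = -2·64 = -128
a_6 = -2·-128 = 256
a_7 = -2·256 = -512
a_8 = -2·-512 = 1024
a_9 = -2·1024 = -2048
a_10 = -2·-2048 = 4096
a_11 = -2·4096 = -8192
a_12 = -2·-8192 = 16384
a_13 = -2·16384 = -32768
a_14 = -2·-32768 = 65536
a_15 = -2·65536 = -131072
a_16 = -2·-131072 = 262144
a_17 = -2·262144 = -524288
a_18 = -2·-524288 = 1048576
a_19 = -2·1048576 = -2097152
a_20 = -2·-2097152 = 4194304
a_21 = -2·4194304 = -8388608
a_22 = -2·-8388608 = 16777216

16777216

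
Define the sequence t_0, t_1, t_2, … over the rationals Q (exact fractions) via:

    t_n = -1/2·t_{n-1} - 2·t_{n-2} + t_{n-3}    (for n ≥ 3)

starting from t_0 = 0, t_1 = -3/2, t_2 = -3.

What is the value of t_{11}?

-24345/512

t_3 = -1/2·-3 + -2·-3/2 + 1·0 = 9/2
t_4 = -1/2·9/2 + -2·-3 + 1·-3/2 = 9/4
t_5 = -1/2·9/4 + -2·9/2 + 1·-3 = -105/8
t_6 = -1/2·-105/8 + -2·9/4 + 1·9/2 = 105/16
t_7 = -1/2·105/16 + -2·-105/8 + 1·9/4 = 807/32
t_8 = -1/2·807/32 + -2·105/16 + 1·-105/8 = -2487/64
t_9 = -1/2·-2487/64 + -2·807/32 + 1·105/16 = -3129/128
t_10 = -1/2·-3129/128 + -2·-2487/64 + 1·807/32 = 29481/256
t_11 = -1/2·29481/256 + -2·-3129/128 + 1·-2487/64 = -24345/512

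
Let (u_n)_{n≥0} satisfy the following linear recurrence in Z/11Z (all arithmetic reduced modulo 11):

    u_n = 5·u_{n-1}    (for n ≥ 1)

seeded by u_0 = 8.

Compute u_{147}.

2

u_1 = 5·8 = 7
u_2 = 5·7 = 2
u_3 = 5·2 = 10
u_4 = 5·10 = 6
u_5 = 5·6 = 8
(u_5) = (8) = (u_0), so the sequence has period 5.
147 ≡ 2 (mod 5), hence u_147 = u_2 = 2.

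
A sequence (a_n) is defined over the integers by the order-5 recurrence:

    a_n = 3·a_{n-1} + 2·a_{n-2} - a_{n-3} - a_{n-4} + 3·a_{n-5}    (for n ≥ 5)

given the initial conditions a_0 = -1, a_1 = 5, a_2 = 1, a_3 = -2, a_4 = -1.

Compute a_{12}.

a_5 = 3·-1 + 2·-2 + -1·1 + -1·5 + 3·-1 = -16
a_6 = 3·-16 + 2·-1 + -1·-2 + -1·1 + 3·5 = -34
a_7 = 3·-34 + 2·-16 + -1·-1 + -1·-2 + 3·1 = -128
a_8 = 3·-128 + 2·-34 + -1·-16 + -1·-1 + 3·-2 = -441
a_9 = 3·-441 + 2·-128 + -1·-34 + -1·-16 + 3·-1 = -1532
a_10 = 3·-1532 + 2·-441 + -1·-128 + -1·-34 + 3·-16 = -5364
a_11 = 3·-5364 + 2·-1532 + -1·-441 + -1·-128 + 3·-34 = -18689
a_12 = 3·-18689 + 2·-5364 + -1·-1532 + -1·-441 + 3·-128 = -65206

-65206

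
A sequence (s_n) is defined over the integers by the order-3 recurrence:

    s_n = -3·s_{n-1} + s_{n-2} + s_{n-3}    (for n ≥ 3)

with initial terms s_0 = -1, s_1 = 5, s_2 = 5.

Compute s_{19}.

s_3 = -3·5 + 1·5 + 1·-1 = -11
s_4 = -3·-11 + 1·5 + 1·5 = 43
s_5 = -3·43 + 1·-11 + 1·5 = -135
s_6 = -3·-135 + 1·43 + 1·-11 = 437
s_7 = -3·437 + 1·-135 + 1·43 = -1403
s_8 = -3·-1403 + 1·437 + 1·-135 = 4511
s_9 = -3·4511 + 1·-1403 + 1·437 = -14499
s_10 = -3·-14499 + 1·4511 + 1·-1403 = 46605
s_11 = -3·46605 + 1·-14499 + 1·4511 = -149803
s_12 = -3·-149803 + 1·46605 + 1·-14499 = 481515
s_13 = -3·481515 + 1·-149803 + 1·46605 = -1547743
s_14 = -3·-1547743 + 1·481515 + 1·-149803 = 4974941
s_15 = -3·4974941 + 1·-1547743 + 1·481515 = -15991051
s_16 = -3·-15991051 + 1·4974941 + 1·-1547743 = 51400351
s_17 = -3·51400351 + 1·-15991051 + 1·4974941 = -165217163
s_18 = -3·-165217163 + 1·51400351 + 1·-15991051 = 531060789
s_19 = -3·531060789 + 1·-165217163 + 1·51400351 = -1706999179

-1706999179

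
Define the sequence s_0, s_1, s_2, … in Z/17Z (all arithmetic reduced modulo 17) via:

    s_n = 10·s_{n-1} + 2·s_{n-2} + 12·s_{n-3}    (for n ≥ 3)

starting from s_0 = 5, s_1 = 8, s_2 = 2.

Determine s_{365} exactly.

s_3 = 10·2 + 2·8 + 12·5 = 11
s_4 = 10·11 + 2·2 + 12·8 = 6
s_5 = 10·6 + 2·11 + 12·2 = 4
s_6 = 10·4 + 2·6 + 12·11 = 14
s_7 = 10·14 + 2·4 + 12·6 = 16
s_8 = 10·16 + 2·14 + 12·4 = 15
Continuing the recurrence:
  s_9 = 10;  s_10 = 16;  s_11 = 3;  s_12 = 12;  s_13 = 12;  s_14 = 10
  s_15 = 13;  s_16 = 5;  s_17 = 9;  s_18 = 1;  s_19 = 3;  s_20 = 4
  s_21 = 7;  s_22 = 12;  s_23 = 12;  s_24 = 7;  s_25 = 0;  s_26 = 5
  s_27 = 15;  s_28 = 7;  s_29 = 7;  s_30 = 9;  s_31 = 1;  s_32 = 10
  s_33 = 6;  s_34 = 7;  s_35 = 15;  s_36 = 15;  s_37 = 9;  s_38 = 11
  s_39 = 2;  s_40 = 14;  s_41 = 4;  s_42 = 7;  s_43 = 8;  s_44 = 6
  s_45 = 7;  s_46 = 8;  s_47 = 13;  s_48 = 9;  s_49 = 8;  s_50 = 16
  s_51 = 12;  s_52 = 10;  s_53 = 10;  s_54 = 9;  s_55 = 9;  s_56 = 7
  s_57 = 9;  s_58 = 8;  s_59 = 12;  s_60 = 6;  s_61 = 10;  s_62 = 1
  s_63 = 0;  s_64 = 3;  s_65 = 8;  s_66 = 1;  s_67 = 11;  s_68 = 4
  s_69 = 6;  s_70 = 13;  s_71 = 3;  s_72 = 9;  s_73 = 14;  s_74 = 7
  s_75 = 2;  s_76 = 15;  s_77 = 0;  s_78 = 3;  s_79 = 6;  s_80 = 15
  s_81 = 11;  s_82 = 8;  s_83 = 10;  s_84 = 10;  s_85 = 12;  s_86 = 5
  s_87 = 7;  s_88 = 3;  s_89 = 2;  s_90 = 8;  s_91 = 1;  s_92 = 16
  s_93 = 3;  s_94 = 6;  s_95 = 3;  s_96 = 10;  s_97 = 8;  s_98 = 0
  s_99 = 0;  s_100 = 11;  s_101 = 8;  s_102 = 0;  s_103 = 12;  s_104 = 12
  s_105 = 8;  s_106 = 10;  s_107 = 5;  s_108 = 13;  s_109 = 5;  s_110 = 0
  s_111 = 13;  s_112 = 3;  s_113 = 5;  s_114 = 8;  s_115 = 7;  s_116 = 10
  s_117 = 6;  s_118 = 11;  s_119 = 4;  s_120 = 15;  s_121 = 1;  s_122 = 3
  s_123 = 8;  s_124 = 13;  s_125 = 12;  s_126 = 4;  s_127 = 16;  s_128 = 6
  s_129 = 4;  s_130 = 6;  s_131 = 4;  s_132 = 15;  s_133 = 9;  s_134 = 15
  s_135 = 8;  s_136 = 14;  s_137 = 13;  s_138 = 16;  s_139 = 14;  s_140 = 5
  s_141 = 15;  s_142 = 5;  s_143 = 4;  s_144 = 9;  s_145 = 5;  s_146 = 14
  s_147 = 3;  s_148 = 16;  s_149 = 11;  s_150 = 8;  s_151 = 5;  s_152 = 11
  s_153 = 12;  s_154 = 15;  s_155 = 0;  s_156 = 4;  s_157 = 16;  s_158 = 15
  s_159 = 9;  s_160 = 6;  s_161 = 3;  s_162 = 14;  s_163 = 14;  s_164 = 0
  s_165 = 9;  s_166 = 3;  s_167 = 14;  s_168 = 16;  s_169 = 3;  s_170 = 9
  s_171 = 16;  s_172 = 10;  s_173 = 2;  s_174 = 11;  s_175 = 13;  s_176 = 6
  s_177 = 14;  s_178 = 2;  s_179 = 1;  s_180 = 12;  s_181 = 10;  s_182 = 0
  s_183 = 11;  s_184 = 9;  s_185 = 10;  s_186 = 12;  s_187 = 10;  s_188 = 6
  s_189 = 3;  s_190 = 9;  s_191 = 15;  s_192 = 0;  s_193 = 2;  s_194 = 13
  s_195 = 15;  s_196 = 13;  s_197 = 10;  s_198 = 0;  s_199 = 6;  s_200 = 10
  s_201 = 10;  s_202 = 5;  s_203 = 3;  s_204 = 7;  s_205 = 0;  s_206 = 16
  s_207 = 6;  s_208 = 7;  s_209 = 2;  s_210 = 4;  s_211 = 9;  s_212 = 3
  s_213 = 11;  s_214 = 3;  s_215 = 3;  s_216 = 15;  s_217 = 5;  s_218 = 14
  s_219 = 7;  s_220 = 5;  s_221 = 11;  s_222 = 0;  s_223 = 14;  s_224 = 0
  s_225 = 11;  s_226 = 6;  s_227 = 14;  s_228 = 12;  s_229 = 16;  s_230 = 12
  s_231 = 7;  s_232 = 14;  s_233 = 9;  s_234 = 15;  s_235 = 13;  s_236 = 13
  s_237 = 13;  s_238 = 6;  s_239 = 4;  s_240 = 4;  s_241 = 1;  s_242 = 15
  s_243 = 13;  s_244 = 2;  s_245 = 5;  s_246 = 6;  s_247 = 9;  s_248 = 9
  s_249 = 10;  s_250 = 5;  s_251 = 8;  s_252 = 6;  s_253 = 0;  s_254 = 6
  s_255 = 13;  s_256 = 6;  s_257 = 5;  s_258 = 14;  s_259 = 1;  s_260 = 13
  s_261 = 11;  s_262 = 12;  s_263 = 9;  s_264 = 8;  s_265 = 4;  s_266 = 11
  s_267 = 10;  s_268 = 0;  s_269 = 16;  s_270 = 8;  s_271 = 10;  s_272 = 2
  s_273 = 0;  s_274 = 5;  s_275 = 6;  s_276 = 2;  s_277 = 7;  s_278 = 10
  s_279 = 2;  s_280 = 5;  s_281 = 4;  s_282 = 6;  s_283 = 9;  s_284 = 14
  s_285 = 9;  s_286 = 5;  s_287 = 15;  s_288 = 13;  s_289 = 16;  s_290 = 9
  s_291 = 6;  s_292 = 15;  s_293 = 15;  s_294 = 14;  s_295 = 10;  s_296 = 2
  s_297 = 4;  s_298 = 11;  s_299 = 6;  s_300 = 11;  s_301 = 16;  s_302 = 16
  s_303 = 1;  s_304 = 13;  s_305 = 1;  s_306 = 14;  s_307 = 9;  s_308 = 11
  s_309 = 7;  s_310 = 13;  s_311 = 4;  s_312 = 14;  s_313 = 15;  s_314 = 5
  s_315 = 10;  s_316 = 1;  s_317 = 5;  s_318 = 2;  s_319 = 8;  s_320 = 8
  s_321 = 1;  s_322 = 3;  s_323 = 9;  s_324 = 6;  s_325 = 12;  s_326 = 2
  s_327 = 14;  s_328 = 16;  s_329 = 8;  s_330 = 8;  s_331 = 16;  s_332 = 0
  s_333 = 9;  s_334 = 10;  s_335 = 16;  s_336 = 16;  s_337 = 6;  s_338 = 12
  s_339 = 1;  s_340 = 4;  s_341 = 16;  s_342 = 10;  s_343 = 10;  s_344 = 6
  s_345 = 13;  s_346 = 7;  s_347 = 15;  s_348 = 14;  s_349 = 16;  s_350 = 11
  s_351 = 4;  s_352 = 16;  s_353 = 11;  s_354 = 3;  s_355 = 6;  s_356 = 11
  s_357 = 5;  s_358 = 8;  s_359 = 1;  s_360 = 1;  s_361 = 6;  s_362 = 6
  s_363 = 16
s_364 = 10·16 + 2·6 + 12·6 = 6
s_365 = 10·6 + 2·16 + 12·6 = 11

11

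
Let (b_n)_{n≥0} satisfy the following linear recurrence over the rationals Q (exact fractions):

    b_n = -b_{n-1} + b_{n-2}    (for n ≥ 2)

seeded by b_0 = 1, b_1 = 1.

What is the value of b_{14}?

-144

b_2 = -1·1 + 1·1 = 0
b_3 = -1·0 + 1·1 = 1
b_4 = -1·1 + 1·0 = -1
b_5 = -1·-1 + 1·1 = 2
b_6 = -1·2 + 1·-1 = -3
b_7 = -1·-3 + 1·2 = 5
b_8 = -1·5 + 1·-3 = -8
b_9 = -1·-8 + 1·5 = 13
b_10 = -1·13 + 1·-8 = -21
b_11 = -1·-21 + 1·13 = 34
b_12 = -1·34 + 1·-21 = -55
b_13 = -1·-55 + 1·34 = 89
b_14 = -1·89 + 1·-55 = -144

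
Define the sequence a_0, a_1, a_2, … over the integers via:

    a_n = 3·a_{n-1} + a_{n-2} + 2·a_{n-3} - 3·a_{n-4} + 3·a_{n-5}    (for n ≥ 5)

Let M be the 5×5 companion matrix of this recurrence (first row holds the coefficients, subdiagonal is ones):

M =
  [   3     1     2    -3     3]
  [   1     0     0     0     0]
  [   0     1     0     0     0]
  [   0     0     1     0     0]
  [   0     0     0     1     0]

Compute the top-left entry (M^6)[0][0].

(M^6)[0][0] is the top entry after applying M 6 times to the unit state (1, 0, 0, 0, 0). Equivalently it is h_{10} for the auxiliary sequence (h_n) obeying the same recurrence with h_4 = 1 and h_i = 0 for 0 ≤ i < 4:
h_5 = 3·1 + 1·0 + 2·0 + -3·0 + 3·0 = 3
h_6 = 3·3 + 1·1 + 2·0 + -3·0 + 3·0 = 10
h_7 = 3·10 + 1·3 + 2·1 + -3·0 + 3·0 = 35
h_8 = 3·35 + 1·10 + 2·3 + -3·1 + 3·0 = 118
h_9 = 3·118 + 1·35 + 2·10 + -3·3 + 3·1 = 403
h_10 = 3·403 + 1·118 + 2·35 + -3·10 + 3·3 = 1376

1376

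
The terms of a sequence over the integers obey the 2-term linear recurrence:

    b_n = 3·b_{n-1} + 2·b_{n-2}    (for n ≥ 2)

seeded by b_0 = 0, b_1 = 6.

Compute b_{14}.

76891482

b_2 = 3·6 + 2·0 = 18
b_3 = 3·18 + 2·6 = 66
b_4 = 3·66 + 2·18 = 234
b_5 = 3·234 + 2·66 = 834
b_6 = 3·834 + 2·234 = 2970
b_7 = 3·2970 + 2·834 = 10578
b_8 = 3·10578 + 2·2970 = 37674
b_9 = 3·37674 + 2·10578 = 134178
b_10 = 3·134178 + 2·37674 = 477882
b_11 = 3·477882 + 2·134178 = 1702002
b_12 = 3·1702002 + 2·477882 = 6061770
b_13 = 3·6061770 + 2·1702002 = 21589314
b_14 = 3·21589314 + 2·6061770 = 76891482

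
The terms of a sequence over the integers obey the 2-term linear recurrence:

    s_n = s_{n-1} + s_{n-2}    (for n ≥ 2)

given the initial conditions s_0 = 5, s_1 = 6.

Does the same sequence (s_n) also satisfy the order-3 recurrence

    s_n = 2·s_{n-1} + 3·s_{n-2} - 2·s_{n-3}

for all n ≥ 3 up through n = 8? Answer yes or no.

no

Terms s_0..s_8: 5, 6, 11, 17, 28, 45, 73, 118, 191
n=3: candidate gives 30, actual s_3 = 17 ✗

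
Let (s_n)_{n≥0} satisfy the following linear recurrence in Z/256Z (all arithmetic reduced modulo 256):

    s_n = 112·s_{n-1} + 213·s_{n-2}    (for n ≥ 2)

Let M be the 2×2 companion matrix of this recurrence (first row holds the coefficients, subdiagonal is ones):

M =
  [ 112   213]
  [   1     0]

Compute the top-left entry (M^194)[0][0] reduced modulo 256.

(M^194)[0][0] is the top entry after applying M 194 times to the unit state (1, 0). Equivalently it is h_{195} for the auxiliary sequence (h_n) obeying the same recurrence with h_1 = 1 and h_i = 0 for 0 ≤ i < 1:
h_2 = 112·1 + 213·0 = 112
h_3 = 112·112 + 213·1 = 213
h_4 = 112·213 + 213·112 = 96
h_5 = 112·96 + 213·213 = 57
h_6 = 112·57 + 213·96 = 208
h_7 = 112·208 + 213·57 = 109
Continuing the recurrence:
  h_8 = 192;  h_9 = 177;  h_10 = 48;  h_11 = 69;  h_12 = 32;  h_13 = 105
  h_14 = 144;  h_15 = 93;  h_16 = 128;  h_17 = 97;  h_18 = 240;  h_19 = 181
  h_20 = 224;  h_21 = 153;  h_22 = 80;  h_23 = 77;  h_24 = 64;  h_25 = 17
  h_26 = 176;  h_27 = 37;  h_28 = 160;  h_29 = 201;  h_30 = 16;  h_31 = 61
  h_32 = 0;  h_33 = 193;  h_34 = 112;  h_35 = 149;  h_36 = 96;  h_37 = 249
  h_38 = 208;  h_39 = 45;  h_40 = 192;  h_41 = 113;  h_42 = 48;  h_43 = 5
  h_44 = 32;  h_45 = 41;  h_46 = 144;  h_47 = 29;  h_48 = 128;  h_49 = 33
  h_50 = 240;  h_51 = 117;  h_52 = 224;  h_53 = 89;  h_54 = 80;  h_55 = 13
  h_56 = 64;  h_57 = 209;  h_58 = 176;  h_59 = 229;  h_60 = 160;  h_61 = 137
  h_62 = 16;  h_63 = 253;  h_64 = 0;  h_65 = 129;  h_66 = 112;  h_67 = 85
  h_68 = 96;  h_69 = 185;  h_70 = 208;  h_71 = 237;  h_72 = 192;  h_73 = 49
  h_74 = 48;  h_75 = 197;  h_76 = 32;  h_77 = 233;  h_78 = 144;  h_79 = 221
  h_80 = 128;  h_81 = 225;  h_82 = 240;  h_83 = 53;  h_84 = 224;  h_85 = 25
  h_86 = 80;  h_87 = 205;  h_88 = 64;  h_89 = 145;  h_90 = 176;  h_91 = 165
  h_92 = 160;  h_93 = 73;  h_94 = 16;  h_95 = 189;  h_96 = 0;  h_97 = 65
  h_98 = 112;  h_99 = 21;  h_100 = 96;  h_101 = 121;  h_102 = 208;  h_103 = 173
  h_104 = 192;  h_105 = 241;  h_106 = 48;  h_107 = 133;  h_108 = 32;  h_109 = 169
  h_110 = 144;  h_111 = 157;  h_112 = 128;  h_113 = 161;  h_114 = 240;  h_115 = 245
  h_116 = 224;  h_117 = 217;  h_118 = 80;  h_119 = 141;  h_120 = 64;  h_121 = 81
  h_122 = 176;  h_123 = 101;  h_124 = 160;  h_125 = 9;  h_126 = 16;  h_127 = 125
  h_128 = 0;  h_129 = 1;  h_130 = 112;  h_131 = 213;  h_132 = 96;  h_133 = 57
  h_134 = 208;  h_135 = 109;  h_136 = 192;  h_137 = 177;  h_138 = 48;  h_139 = 69
  h_140 = 32;  h_141 = 105;  h_142 = 144;  h_143 = 93;  h_144 = 128;  h_145 = 97
  h_146 = 240;  h_147 = 181;  h_148 = 224;  h_149 = 153;  h_150 = 80;  h_151 = 77
  h_152 = 64;  h_153 = 17;  h_154 = 176;  h_155 = 37;  h_156 = 160;  h_157 = 201
  h_158 = 16;  h_159 = 61;  h_160 = 0;  h_161 = 193;  h_162 = 112;  h_163 = 149
  h_164 = 96;  h_165 = 249;  h_166 = 208;  h_167 = 45;  h_168 = 192;  h_169 = 113
  h_170 = 48;  h_171 = 5;  h_172 = 32;  h_173 = 41;  h_174 = 144;  h_175 = 29
  h_176 = 128;  h_177 = 33;  h_178 = 240;  h_179 = 117;  h_180 = 224;  h_181 = 89
  h_182 = 80;  h_183 = 13;  h_184 = 64;  h_185 = 209;  h_186 = 176;  h_187 = 229
  h_188 = 160;  h_189 = 137;  h_190 = 16;  h_191 = 253;  h_192 = 0;  h_193 = 129
h_194 = 112·129 + 213·0 = 112
h_195 = 112·112 + 213·129 = 85

85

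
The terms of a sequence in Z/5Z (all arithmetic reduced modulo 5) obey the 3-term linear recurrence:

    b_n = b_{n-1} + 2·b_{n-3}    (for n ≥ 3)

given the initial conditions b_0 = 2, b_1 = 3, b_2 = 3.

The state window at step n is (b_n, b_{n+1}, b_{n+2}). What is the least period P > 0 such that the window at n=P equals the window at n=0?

124

n=0: window = (2, 3, 3)
n=1: window = (3, 3, 2)
n=2: window = (3, 2, 3)
n=3: window = (2, 3, 4)
n=4: window = (3, 4, 3)
n=5: window = (4, 3, 4)
n=6: window = (3, 4, 2)
n=7: window = (4, 2, 3)
n=8: window = (2, 3, 1)
n=9: window = (3, 1, 0)
n=10: window = (1, 0, 1)
n=11: window = (0, 1, 3)
n=12: window = (1, 3, 3)
n=13: window = (3, 3, 0)
n=14: window = (3, 0, 1)
n=15: window = (0, 1, 2)
n=16: window = (1, 2, 2)
n=17: window = (2, 2, 4)
n=18: window = (2, 4, 3)
n=19: window = (4, 3, 2)
n=20: window = (3, 2, 0)
n=21: window = (2, 0, 1)
n=22: window = (0, 1, 0)
n=23: window = (1, 0, 0)
n=24: window = (0, 0, 2)
n=25: window = (0, 2, 2)
n=26: window = (2, 2, 2)
n=27: window = (2, 2, 1)
n=28: window = (2, 1, 0)
n=29: window = (1, 0, 4)
n=30: window = (0, 4, 1)
n=31: window = (4, 1, 1)
n=32: window = (1, 1, 4)
n=33: window = (1, 4, 1)
n=34: window = (4, 1, 3)
n=35: window = (1, 3, 1)
n=36: window = (3, 1, 3)
n=37: window = (1, 3, 4)
n=38: window = (3, 4, 1)
n=39: window = (4, 1, 2)
n=40: window = (1, 2, 0)
…
n=122: window = (3, 0, 2)
n=123: window = (0, 2, 3)
n=124: window = (2, 3, 3)
window at n=124 equals window at n=0 → period = 124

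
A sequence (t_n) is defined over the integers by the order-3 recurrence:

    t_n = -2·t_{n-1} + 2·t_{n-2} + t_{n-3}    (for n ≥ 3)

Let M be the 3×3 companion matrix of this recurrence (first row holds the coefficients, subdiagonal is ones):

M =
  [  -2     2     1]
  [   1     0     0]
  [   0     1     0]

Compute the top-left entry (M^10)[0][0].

(M^10)[0][0] is the top entry after applying M 10 times to the unit state (1, 0, 0). Equivalently it is h_{12} for the auxiliary sequence (h_n) obeying the same recurrence with h_2 = 1 and h_i = 0 for 0 ≤ i < 2:
h_3 = -2·1 + 2·0 + 1·0 = -2
h_4 = -2·-2 + 2·1 + 1·0 = 6
h_5 = -2·6 + 2·-2 + 1·1 = -15
h_6 = -2·-15 + 2·6 + 1·-2 = 40
h_7 = -2·40 + 2·-15 + 1·6 = -104
h_8 = -2·-104 + 2·40 + 1·-15 = 273
h_9 = -2·273 + 2·-104 + 1·40 = -714
h_10 = -2·-714 + 2·273 + 1·-104 = 1870
h_11 = -2·1870 + 2·-714 + 1·273 = -4895
h_12 = -2·-4895 + 2·1870 + 1·-714 = 12816

12816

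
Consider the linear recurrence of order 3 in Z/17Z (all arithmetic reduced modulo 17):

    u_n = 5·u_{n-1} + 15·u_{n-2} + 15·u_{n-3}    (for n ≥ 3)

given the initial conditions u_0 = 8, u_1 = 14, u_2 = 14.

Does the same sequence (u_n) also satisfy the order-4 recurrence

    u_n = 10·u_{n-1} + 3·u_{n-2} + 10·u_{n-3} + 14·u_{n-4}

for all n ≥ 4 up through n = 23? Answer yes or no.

Terms u_0..u_23: 8, 14, 14, 9, 6, 1, 9, 14, 16, 0, 8, 8, 7, 3, 2, 7, 8, 5, 12, 0, 0, 10, 16, 9
n=4: candidate gives 10, actual u_4 = 6 ✗

no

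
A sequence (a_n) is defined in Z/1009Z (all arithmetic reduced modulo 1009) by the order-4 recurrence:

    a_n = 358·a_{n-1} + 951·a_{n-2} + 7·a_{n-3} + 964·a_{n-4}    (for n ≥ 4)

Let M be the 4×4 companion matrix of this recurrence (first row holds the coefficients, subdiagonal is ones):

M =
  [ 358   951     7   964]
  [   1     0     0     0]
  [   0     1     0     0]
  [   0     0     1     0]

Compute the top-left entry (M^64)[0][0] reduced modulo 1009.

424

(M^64)[0][0] is the top entry after applying M 64 times to the unit state (1, 0, 0, 0). Equivalently it is h_{67} for the auxiliary sequence (h_n) obeying the same recurrence with h_3 = 1 and h_i = 0 for 0 ≤ i < 3:
h_4 = 358·1 + 951·0 + 7·0 + 964·0 = 358
h_5 = 358·358 + 951·1 + 7·0 + 964·0 = 972
h_6 = 358·972 + 951·358 + 7·1 + 964·0 = 303
h_7 = 358·303 + 951·972 + 7·358 + 964·1 = 73
h_8 = 358·73 + 951·303 + 7·972 + 964·358 = 263
h_9 = 358·263 + 951·73 + 7·303 + 964·972 = 878
h_10 = 358·878 + 951·263 + 7·73 + 964·303 = 399
h_11 = 358·399 + 951·878 + 7·263 + 964·73 = 673
h_12 = 358·673 + 951·399 + 7·878 + 964·263 = 213
h_13 = 358·213 + 951·673 + 7·399 + 964·878 = 503
h_14 = 358·503 + 951·213 + 7·673 + 964·399 = 99
h_15 = 358·99 + 951·503 + 7·213 + 964·673 = 681
h_16 = 358·681 + 951·99 + 7·503 + 964·213 = 931
h_17 = 358·931 + 951·681 + 7·99 + 964·503 = 437
h_18 = 358·437 + 951·931 + 7·681 + 964·99 = 851
h_19 = 358·851 + 951·437 + 7·931 + 964·681 = 916
h_20 = 358·916 + 951·851 + 7·437 + 964·931 = 601
h_21 = 358·601 + 951·916 + 7·851 + 964·437 = 1008
h_22 = 358·1008 + 951·601 + 7·916 + 964·851 = 504
h_23 = 358·504 + 951·1008 + 7·601 + 964·916 = 199
h_24 = 358·199 + 951·504 + 7·1008 + 964·601 = 832
h_25 = 358·832 + 951·199 + 7·504 + 964·1008 = 304
h_26 = 358·304 + 951·832 + 7·199 + 964·504 = 947
h_27 = 358·947 + 951·304 + 7·832 + 964·199 = 428
h_28 = 358·428 + 951·947 + 7·304 + 964·832 = 428
h_29 = 358·428 + 951·428 + 7·947 + 964·304 = 269
h_30 = 358·269 + 951·428 + 7·428 + 964·947 = 580
h_31 = 358·580 + 951·269 + 7·428 + 964·428 = 208
h_32 = 358·208 + 951·580 + 7·269 + 964·428 = 240
h_33 = 358·240 + 951·208 + 7·580 + 964·269 = 226
h_34 = 358·226 + 951·240 + 7·208 + 964·580 = 975
h_35 = 358·975 + 951·226 + 7·240 + 964·208 = 337
h_36 = 358·337 + 951·975 + 7·226 + 964·240 = 392
h_37 = 358·392 + 951·337 + 7·975 + 964·226 = 401
h_38 = 358·401 + 951·392 + 7·337 + 964·975 = 604
h_39 = 358·604 + 951·401 + 7·392 + 964·337 = 951
h_40 = 358·951 + 951·604 + 7·401 + 964·392 = 1
h_41 = 358·1 + 951·951 + 7·604 + 964·401 = 1004
h_42 = 358·1004 + 951·1 + 7·951 + 964·604 = 836
h_43 = 358·836 + 951·1004 + 7·1 + 964·951 = 504
h_44 = 358·504 + 951·836 + 7·1004 + 964·1 = 694
h_45 = 358·694 + 951·504 + 7·836 + 964·1004 = 290
h_46 = 358·290 + 951·694 + 7·504 + 964·836 = 215
h_47 = 358·215 + 951·290 + 7·694 + 964·504 = 959
h_48 = 358·959 + 951·215 + 7·290 + 964·694 = 970
h_49 = 358·970 + 951·959 + 7·215 + 964·290 = 600
h_50 = 358·600 + 951·970 + 7·959 + 964·215 = 192
h_51 = 358·192 + 951·600 + 7·970 + 964·959 = 598
h_52 = 358·598 + 951·192 + 7·600 + 964·970 = 40
h_53 = 358·40 + 951·598 + 7·192 + 964·600 = 394
h_54 = 358·394 + 951·40 + 7·598 + 964·192 = 81
h_55 = 358·81 + 951·394 + 7·40 + 964·598 = 705
h_56 = 358·705 + 951·81 + 7·394 + 964·40 = 436
h_57 = 358·436 + 951·705 + 7·81 + 964·394 = 162
h_58 = 358·162 + 951·436 + 7·705 + 964·81 = 701
h_59 = 358·701 + 951·162 + 7·436 + 964·705 = 999
h_60 = 358·999 + 951·701 + 7·162 + 964·436 = 843
h_61 = 358·843 + 951·999 + 7·701 + 964·162 = 318
h_62 = 358·318 + 951·843 + 7·999 + 964·701 = 38
h_63 = 358·38 + 951·318 + 7·843 + 964·999 = 502
h_64 = 358·502 + 951·38 + 7·318 + 964·843 = 543
h_65 = 358·543 + 951·502 + 7·38 + 964·318 = 893
h_66 = 358·893 + 951·543 + 7·502 + 964·38 = 421
h_67 = 358·421 + 951·893 + 7·543 + 964·502 = 424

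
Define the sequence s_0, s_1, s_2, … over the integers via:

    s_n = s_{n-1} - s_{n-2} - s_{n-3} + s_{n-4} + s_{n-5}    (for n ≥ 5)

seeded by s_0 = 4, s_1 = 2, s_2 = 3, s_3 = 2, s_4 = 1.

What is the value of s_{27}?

-3942

s_5 = 1·1 + -1·2 + -1·3 + 1·2 + 1·4 = 2
s_6 = 1·2 + -1·1 + -1·2 + 1·3 + 1·2 = 4
s_7 = 1·4 + -1·2 + -1·1 + 1·2 + 1·3 = 6
s_8 = 1·6 + -1·4 + -1·2 + 1·1 + 1·2 = 3
s_9 = 1·3 + -1·6 + -1·4 + 1·2 + 1·1 = -4
s_10 = 1·-4 + -1·3 + -1·6 + 1·4 + 1·2 = -7
s_11 = 1·-7 + -1·-4 + -1·3 + 1·6 + 1·4 = 4
s_12 = 1·4 + -1·-7 + -1·-4 + 1·3 + 1·6 = 24
s_13 = 1·24 + -1·4 + -1·-7 + 1·-4 + 1·3 = 26
s_14 = 1·26 + -1·24 + -1·4 + 1·-7 + 1·-4 = -13
s_15 = 1·-13 + -1·26 + -1·24 + 1·4 + 1·-7 = -66
s_16 = 1·-66 + -1·-13 + -1·26 + 1·24 + 1·4 = -51
s_17 = 1·-51 + -1·-66 + -1·-13 + 1·26 + 1·24 = 78
s_18 = 1·78 + -1·-51 + -1·-66 + 1·-13 + 1·26 = 208
s_19 = 1·208 + -1·78 + -1·-51 + 1·-66 + 1·-13 = 102
s_20 = 1·102 + -1·208 + -1·78 + 1·-51 + 1·-66 = -301
s_21 = 1·-301 + -1·102 + -1·208 + 1·78 + 1·-51 = -584
s_22 = 1·-584 + -1·-301 + -1·102 + 1·208 + 1·78 = -99
s_23 = 1·-99 + -1·-584 + -1·-301 + 1·102 + 1·208 = 1096
s_24 = 1·1096 + -1·-99 + -1·-584 + 1·-301 + 1·102 = 1580
s_25 = 1·1580 + -1·1096 + -1·-99 + 1·-584 + 1·-301 = -302
s_26 = 1·-302 + -1·1580 + -1·1096 + 1·-99 + 1·-584 = -3661
s_27 = 1·-3661 + -1·-302 + -1·1580 + 1·1096 + 1·-99 = -3942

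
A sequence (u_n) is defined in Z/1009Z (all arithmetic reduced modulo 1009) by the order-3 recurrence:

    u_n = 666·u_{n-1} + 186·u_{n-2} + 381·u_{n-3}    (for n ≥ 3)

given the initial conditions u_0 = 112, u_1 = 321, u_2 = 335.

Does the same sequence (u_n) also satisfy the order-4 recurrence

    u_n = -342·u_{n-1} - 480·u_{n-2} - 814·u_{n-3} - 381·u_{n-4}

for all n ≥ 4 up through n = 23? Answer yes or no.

Terms u_0..u_23: 112, 321, 335, 590, 403, 264, 333, 645, 818, 575, 886, 693, 876, 520, 395, 363, 776, 277, 963, 725, 665, 219, 909, 474
n=4: candidate gives 403, actual u_4 = 403 ✓
n=5: candidate gives 264, actual u_5 = 264 ✓
n=6: candidate gives 333, actual u_6 = 333 ✓
n=7: candidate gives 645, actual u_7 = 645 ✓
n=8: candidate gives 818, actual u_8 = 818 ✓
n=9: candidate gives 575, actual u_9 = 575 ✓
n=10: candidate gives 886, actual u_10 = 886 ✓
n=11: candidate gives 693, actual u_11 = 693 ✓
n=12: candidate gives 876, actual u_12 = 876 ✓
n=13: candidate gives 520, actual u_13 = 520 ✓
n=14: candidate gives 395, actual u_14 = 395 ✓
n=15: candidate gives 363, actual u_15 = 363 ✓
n=16: candidate gives 776, actual u_16 = 776 ✓
n=17: candidate gives 277, actual u_17 = 277 ✓
n=18: candidate gives 963, actual u_18 = 963 ✓
n=19: candidate gives 725, actual u_19 = 725 ✓
n=20: candidate gives 665, actual u_20 = 665 ✓
n=21: candidate gives 219, actual u_21 = 219 ✓
n=22: candidate gives 909, actual u_22 = 909 ✓
n=23: candidate gives 474, actual u_23 = 474 ✓

yes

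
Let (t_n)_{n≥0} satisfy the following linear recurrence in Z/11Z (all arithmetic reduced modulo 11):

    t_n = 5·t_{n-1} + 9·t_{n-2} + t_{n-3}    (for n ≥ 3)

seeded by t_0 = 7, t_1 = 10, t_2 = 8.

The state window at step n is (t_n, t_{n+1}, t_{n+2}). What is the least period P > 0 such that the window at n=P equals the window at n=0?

15

n=0: window = (7, 10, 8)
n=1: window = (10, 8, 5)
n=2: window = (8, 5, 8)
n=3: window = (5, 8, 5)
n=4: window = (8, 5, 3)
n=5: window = (5, 3, 2)
n=6: window = (3, 2, 9)
n=7: window = (2, 9, 0)
n=8: window = (9, 0, 6)
n=9: window = (0, 6, 6)
n=10: window = (6, 6, 7)
n=11: window = (6, 7, 7)
n=12: window = (7, 7, 5)
n=13: window = (7, 5, 7)
n=14: window = (5, 7, 10)
n=15: window = (7, 10, 8)
window at n=15 equals window at n=0 → period = 15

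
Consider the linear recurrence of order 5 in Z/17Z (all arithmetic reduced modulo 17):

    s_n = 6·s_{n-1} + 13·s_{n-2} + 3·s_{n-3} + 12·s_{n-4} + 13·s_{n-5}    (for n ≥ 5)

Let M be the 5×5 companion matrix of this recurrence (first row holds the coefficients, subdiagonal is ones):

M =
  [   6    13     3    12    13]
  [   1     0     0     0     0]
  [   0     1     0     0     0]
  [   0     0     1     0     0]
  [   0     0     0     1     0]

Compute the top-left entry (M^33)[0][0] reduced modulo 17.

6

(M^33)[0][0] is the top entry after applying M 33 times to the unit state (1, 0, 0, 0, 0). Equivalently it is h_{37} for the auxiliary sequence (h_n) obeying the same recurrence with h_4 = 1 and h_i = 0 for 0 ≤ i < 4:
h_5 = 6·1 + 13·0 + 3·0 + 12·0 + 13·0 = 6
h_6 = 6·6 + 13·1 + 3·0 + 12·0 + 13·0 = 15
h_7 = 6·15 + 13·6 + 3·1 + 12·0 + 13·0 = 1
h_8 = 6·1 + 13·15 + 3·6 + 12·1 + 13·0 = 10
h_9 = 6·10 + 13·1 + 3·15 + 12·6 + 13·1 = 16
h_10 = 6·16 + 13·10 + 3·1 + 12·15 + 13·6 = 11
h_11 = 6·11 + 13·16 + 3·10 + 12·1 + 13·15 = 1
h_12 = 6·1 + 13·11 + 3·16 + 12·10 + 13·1 = 7
h_13 = 6·7 + 13·1 + 3·11 + 12·16 + 13·10 = 2
h_14 = 6·2 + 13·7 + 3·1 + 12·11 + 13·16 = 4
h_15 = 6·4 + 13·2 + 3·7 + 12·1 + 13·11 = 5
h_16 = 6·5 + 13·4 + 3·2 + 12·7 + 13·1 = 15
h_17 = 6·15 + 13·5 + 3·4 + 12·2 + 13·7 = 10
h_18 = 6·10 + 13·15 + 3·5 + 12·4 + 13·2 = 4
h_19 = 6·4 + 13·10 + 3·15 + 12·5 + 13·4 = 5
h_20 = 6·5 + 13·4 + 3·10 + 12·15 + 13·5 = 0
h_21 = 6·0 + 13·5 + 3·4 + 12·10 + 13·15 = 1
h_22 = 6·1 + 13·0 + 3·5 + 12·4 + 13·10 = 12
h_23 = 6·12 + 13·1 + 3·0 + 12·5 + 13·4 = 10
h_24 = 6·10 + 13·12 + 3·1 + 12·0 + 13·5 = 12
h_25 = 6·12 + 13·10 + 3·12 + 12·1 + 13·0 = 12
h_26 = 6·12 + 13·12 + 3·10 + 12·12 + 13·1 = 7
h_27 = 6·7 + 13·12 + 3·12 + 12·10 + 13·12 = 0
h_28 = 6·0 + 13·7 + 3·12 + 12·12 + 13·10 = 10
h_29 = 6·10 + 13·0 + 3·7 + 12·12 + 13·12 = 7
h_30 = 6·7 + 13·10 + 3·0 + 12·7 + 13·12 = 4
h_31 = 6·4 + 13·7 + 3·10 + 12·0 + 13·7 = 15
h_32 = 6·15 + 13·4 + 3·7 + 12·10 + 13·0 = 11
h_33 = 6·11 + 13·15 + 3·4 + 12·7 + 13·10 = 11
h_34 = 6·11 + 13·11 + 3·15 + 12·4 + 13·7 = 2
h_35 = 6·2 + 13·11 + 3·11 + 12·15 + 13·4 = 12
h_36 = 6·12 + 13·2 + 3·11 + 12·11 + 13·15 = 16
h_37 = 6·16 + 13·12 + 3·2 + 12·11 + 13·11 = 6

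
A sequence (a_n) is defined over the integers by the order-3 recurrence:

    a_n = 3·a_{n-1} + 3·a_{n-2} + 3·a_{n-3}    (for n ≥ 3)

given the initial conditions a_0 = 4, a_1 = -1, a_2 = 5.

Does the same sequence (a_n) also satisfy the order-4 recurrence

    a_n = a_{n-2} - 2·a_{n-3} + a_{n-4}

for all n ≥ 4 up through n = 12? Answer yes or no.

no

Terms a_0..a_12: 4, -1, 5, 24, 84, 339, 1341, 5292, 20916, 82647, 326565, 1290384, 5098788
n=4: candidate gives 11, actual a_4 = 84 ✗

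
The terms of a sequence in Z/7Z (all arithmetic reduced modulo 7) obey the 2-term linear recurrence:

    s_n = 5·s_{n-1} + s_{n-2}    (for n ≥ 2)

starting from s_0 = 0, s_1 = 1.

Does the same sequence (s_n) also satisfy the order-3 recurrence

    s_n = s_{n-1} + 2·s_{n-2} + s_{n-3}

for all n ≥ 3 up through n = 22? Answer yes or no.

no

Terms s_0..s_22: 0, 1, 5, 5, 2, 1, 0, 1, 5, 5, 2, 1, 0, 1, 5, 5, 2, 1, 0, 1, 5, 5, 2
n=3: candidate gives 0, actual s_3 = 5 ✗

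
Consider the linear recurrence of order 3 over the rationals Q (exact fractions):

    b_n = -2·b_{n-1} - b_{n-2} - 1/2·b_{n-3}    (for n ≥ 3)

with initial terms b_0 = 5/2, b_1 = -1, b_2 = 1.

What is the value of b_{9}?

-589/16

b_3 = -2·1 + -1·-1 + -1/2·5/2 = -9/4
b_4 = -2·-9/4 + -1·1 + -1/2·-1 = 4
b_5 = -2·4 + -1·-9/4 + -1/2·1 = -25/4
b_6 = -2·-25/4 + -1·4 + -1/2·-9/4 = 77/8
b_7 = -2·77/8 + -1·-25/4 + -1/2·4 = -15
b_8 = -2·-15 + -1·77/8 + -1/2·-25/4 = 47/2
b_9 = -2·47/2 + -1·-15 + -1/2·77/8 = -589/16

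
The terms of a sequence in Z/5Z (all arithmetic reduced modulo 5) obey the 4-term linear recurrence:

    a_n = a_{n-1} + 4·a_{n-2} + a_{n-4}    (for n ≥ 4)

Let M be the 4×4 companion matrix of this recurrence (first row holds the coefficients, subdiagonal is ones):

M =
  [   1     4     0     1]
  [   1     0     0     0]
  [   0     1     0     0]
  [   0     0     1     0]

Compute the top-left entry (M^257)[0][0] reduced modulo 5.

(M^257)[0][0] is the top entry after applying M 257 times to the unit state (1, 0, 0, 0). Equivalently it is h_{260} for the auxiliary sequence (h_n) obeying the same recurrence with h_3 = 1 and h_i = 0 for 0 ≤ i < 3:
h_4 = 1·1 + 4·0 + 0·0 + 1·0 = 1
h_5 = 1·1 + 4·1 + 0·0 + 1·0 = 0
h_6 = 1·0 + 4·1 + 0·1 + 1·0 = 4
h_7 = 1·4 + 4·0 + 0·1 + 1·1 = 0
h_8 = 1·0 + 4·4 + 0·0 + 1·1 = 2
h_9 = 1·2 + 4·0 + 0·4 + 1·0 = 2
h_10 = 1·2 + 4·2 + 0·0 + 1·4 = 4
h_11 = 1·4 + 4·2 + 0·2 + 1·0 = 2
h_12 = 1·2 + 4·4 + 0·2 + 1·2 = 0
h_13 = 1·0 + 4·2 + 0·4 + 1·2 = 0
h_14 = 1·0 + 4·0 + 0·2 + 1·4 = 4
h_15 = 1·4 + 4·0 + 0·0 + 1·2 = 1
h_16 = 1·1 + 4·4 + 0·0 + 1·0 = 2
h_17 = 1·2 + 4·1 + 0·4 + 1·0 = 1
h_18 = 1·1 + 4·2 + 0·1 + 1·4 = 3
h_19 = 1·3 + 4·1 + 0·2 + 1·1 = 3
h_20 = 1·3 + 4·3 + 0·1 + 1·2 = 2
h_21 = 1·2 + 4·3 + 0·3 + 1·1 = 0
h_22 = 1·0 + 4·2 + 0·3 + 1·3 = 1
h_23 = 1·1 + 4·0 + 0·2 + 1·3 = 4
h_24 = 1·4 + 4·1 + 0·0 + 1·2 = 0
h_25 = 1·0 + 4·4 + 0·1 + 1·0 = 1
h_26 = 1·1 + 4·0 + 0·4 + 1·1 = 2
h_27 = 1·2 + 4·1 + 0·0 + 1·4 = 0
h_28 = 1·0 + 4·2 + 0·1 + 1·0 = 3
h_29 = 1·3 + 4·0 + 0·2 + 1·1 = 4
h_30 = 1·4 + 4·3 + 0·0 + 1·2 = 3
h_31 = 1·3 + 4·4 + 0·3 + 1·0 = 4
h_32 = 1·4 + 4·3 + 0·4 + 1·3 = 4
h_33 = 1·4 + 4·4 + 0·3 + 1·4 = 4
h_34 = 1·4 + 4·4 + 0·4 + 1·3 = 3
h_35 = 1·3 + 4·4 + 0·4 + 1·4 = 3
h_36 = 1·3 + 4·3 + 0·4 + 1·4 = 4
h_37 = 1·4 + 4·3 + 0·3 + 1·4 = 0
h_38 = 1·0 + 4·4 + 0·3 + 1·3 = 4
h_39 = 1·4 + 4·0 + 0·4 + 1·3 = 2
h_40 = 1·2 + 4·4 + 0·0 + 1·4 = 2
h_41 = 1·2 + 4·2 + 0·4 + 1·0 = 0
h_42 = 1·0 + 4·2 + 0·2 + 1·4 = 2
h_43 = 1·2 + 4·0 + 0·2 + 1·2 = 4
h_44 = 1·4 + 4·2 + 0·0 + 1·2 = 4
h_45 = 1·4 + 4·4 + 0·2 + 1·0 = 0
h_46 = 1·0 + 4·4 + 0·4 + 1·2 = 3
h_47 = 1·3 + 4·0 + 0·4 + 1·4 = 2
h_48 = 1·2 + 4·3 + 0·0 + 1·4 = 3
h_49 = 1·3 + 4·2 + 0·3 + 1·0 = 1
h_50 = 1·1 + 4·3 + 0·2 + 1·3 = 1
h_51 = 1·1 + 4·1 + 0·3 + 1·2 = 2
h_52 = 1·2 + 4·1 + 0·1 + 1·3 = 4
h_53 = 1·4 + 4·2 + 0·1 + 1·1 = 3
h_54 = 1·3 + 4·4 + 0·2 + 1·1 = 0
h_55 = 1·0 + 4·3 + 0·4 + 1·2 = 4
h_56 = 1·4 + 4·0 + 0·3 + 1·4 = 3
h_57 = 1·3 + 4·4 + 0·0 + 1·3 = 2
h_58 = 1·2 + 4·3 + 0·4 + 1·0 = 4
h_59 = 1·4 + 4·2 + 0·3 + 1·4 = 1
h_60 = 1·1 + 4·4 + 0·2 + 1·3 = 0
h_61 = 1·0 + 4·1 + 0·4 + 1·2 = 1
h_62 = 1·1 + 4·0 + 0·1 + 1·4 = 0
h_63 = 1·0 + 4·1 + 0·0 + 1·1 = 0
h_64 = 1·0 + 4·0 + 0·1 + 1·0 = 0
h_65 = 1·0 + 4·0 + 0·0 + 1·1 = 1
(h_62, h_63, h_64, h_65) = (0, 0, 0, 1) = (h_0, h_1, h_2, h_3), so the sequence has period 62.
260 ≡ 12 (mod 62), hence h_260 = h_12 = 0.

0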